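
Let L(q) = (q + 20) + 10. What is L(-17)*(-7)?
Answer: -91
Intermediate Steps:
L(q) = 30 + q (L(q) = (20 + q) + 10 = 30 + q)
L(-17)*(-7) = (30 - 17)*(-7) = 13*(-7) = -91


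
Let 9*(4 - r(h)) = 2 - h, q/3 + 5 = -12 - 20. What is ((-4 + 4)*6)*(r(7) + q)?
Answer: 0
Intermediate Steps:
q = -111 (q = -15 + 3*(-12 - 20) = -15 + 3*(-32) = -15 - 96 = -111)
r(h) = 34/9 + h/9 (r(h) = 4 - (2 - h)/9 = 4 + (-2/9 + h/9) = 34/9 + h/9)
((-4 + 4)*6)*(r(7) + q) = ((-4 + 4)*6)*((34/9 + (⅑)*7) - 111) = (0*6)*((34/9 + 7/9) - 111) = 0*(41/9 - 111) = 0*(-958/9) = 0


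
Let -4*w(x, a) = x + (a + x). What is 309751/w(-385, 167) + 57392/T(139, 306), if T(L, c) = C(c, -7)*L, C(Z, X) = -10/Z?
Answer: -4433820748/419085 ≈ -10580.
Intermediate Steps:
w(x, a) = -x/2 - a/4 (w(x, a) = -(x + (a + x))/4 = -(a + 2*x)/4 = -x/2 - a/4)
T(L, c) = -10*L/c (T(L, c) = (-10/c)*L = -10*L/c)
309751/w(-385, 167) + 57392/T(139, 306) = 309751/(-½*(-385) - ¼*167) + 57392/((-10*139/306)) = 309751/(385/2 - 167/4) + 57392/((-10*139*1/306)) = 309751/(603/4) + 57392/(-695/153) = 309751*(4/603) + 57392*(-153/695) = 1239004/603 - 8780976/695 = -4433820748/419085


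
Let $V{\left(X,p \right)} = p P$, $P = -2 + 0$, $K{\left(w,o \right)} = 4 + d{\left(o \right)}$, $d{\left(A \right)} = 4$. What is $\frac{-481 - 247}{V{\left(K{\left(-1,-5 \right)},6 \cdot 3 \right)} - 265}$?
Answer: $\frac{104}{43} \approx 2.4186$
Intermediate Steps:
$K{\left(w,o \right)} = 8$ ($K{\left(w,o \right)} = 4 + 4 = 8$)
$P = -2$
$V{\left(X,p \right)} = - 2 p$ ($V{\left(X,p \right)} = p \left(-2\right) = - 2 p$)
$\frac{-481 - 247}{V{\left(K{\left(-1,-5 \right)},6 \cdot 3 \right)} - 265} = \frac{-481 - 247}{- 2 \cdot 6 \cdot 3 - 265} = \frac{-481 - 247}{\left(-2\right) 18 - 265} = \frac{-481 - 247}{-36 - 265} = - \frac{728}{-301} = \left(-728\right) \left(- \frac{1}{301}\right) = \frac{104}{43}$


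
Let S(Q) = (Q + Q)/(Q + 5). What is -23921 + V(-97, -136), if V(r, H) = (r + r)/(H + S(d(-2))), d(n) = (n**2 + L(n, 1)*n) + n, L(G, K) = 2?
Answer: -4927435/206 ≈ -23920.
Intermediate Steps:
d(n) = n**2 + 3*n (d(n) = (n**2 + 2*n) + n = n**2 + 3*n)
S(Q) = 2*Q/(5 + Q) (S(Q) = (2*Q)/(5 + Q) = 2*Q/(5 + Q))
V(r, H) = 2*r/(-4/3 + H) (V(r, H) = (r + r)/(H + 2*(-2*(3 - 2))/(5 - 2*(3 - 2))) = (2*r)/(H + 2*(-2*1)/(5 - 2*1)) = (2*r)/(H + 2*(-2)/(5 - 2)) = (2*r)/(H + 2*(-2)/3) = (2*r)/(H + 2*(-2)*(1/3)) = (2*r)/(H - 4/3) = (2*r)/(-4/3 + H) = 2*r/(-4/3 + H))
-23921 + V(-97, -136) = -23921 + 6*(-97)/(-4 + 3*(-136)) = -23921 + 6*(-97)/(-4 - 408) = -23921 + 6*(-97)/(-412) = -23921 + 6*(-97)*(-1/412) = -23921 + 291/206 = -4927435/206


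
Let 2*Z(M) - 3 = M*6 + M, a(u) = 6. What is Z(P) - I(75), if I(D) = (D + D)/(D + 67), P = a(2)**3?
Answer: 107415/142 ≈ 756.44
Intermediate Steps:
P = 216 (P = 6**3 = 216)
I(D) = 2*D/(67 + D) (I(D) = (2*D)/(67 + D) = 2*D/(67 + D))
Z(M) = 3/2 + 7*M/2 (Z(M) = 3/2 + (M*6 + M)/2 = 3/2 + (6*M + M)/2 = 3/2 + (7*M)/2 = 3/2 + 7*M/2)
Z(P) - I(75) = (3/2 + (7/2)*216) - 2*75/(67 + 75) = (3/2 + 756) - 2*75/142 = 1515/2 - 2*75/142 = 1515/2 - 1*75/71 = 1515/2 - 75/71 = 107415/142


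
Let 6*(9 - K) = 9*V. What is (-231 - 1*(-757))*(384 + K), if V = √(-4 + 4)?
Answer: 206718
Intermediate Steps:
V = 0 (V = √0 = 0)
K = 9 (K = 9 - 3*0/2 = 9 - ⅙*0 = 9 + 0 = 9)
(-231 - 1*(-757))*(384 + K) = (-231 - 1*(-757))*(384 + 9) = (-231 + 757)*393 = 526*393 = 206718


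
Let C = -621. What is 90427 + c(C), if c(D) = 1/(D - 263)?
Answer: 79937467/884 ≈ 90427.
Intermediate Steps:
c(D) = 1/(-263 + D)
90427 + c(C) = 90427 + 1/(-263 - 621) = 90427 + 1/(-884) = 90427 - 1/884 = 79937467/884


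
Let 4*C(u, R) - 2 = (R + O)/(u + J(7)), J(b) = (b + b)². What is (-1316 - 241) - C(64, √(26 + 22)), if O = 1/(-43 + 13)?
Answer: -48593999/31200 - √3/260 ≈ -1557.5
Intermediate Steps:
J(b) = 4*b² (J(b) = (2*b)² = 4*b²)
O = -1/30 (O = 1/(-30) = -1/30 ≈ -0.033333)
C(u, R) = ½ + (-1/30 + R)/(4*(196 + u)) (C(u, R) = ½ + ((R - 1/30)/(u + 4*7²))/4 = ½ + ((-1/30 + R)/(u + 4*49))/4 = ½ + ((-1/30 + R)/(u + 196))/4 = ½ + ((-1/30 + R)/(196 + u))/4 = ½ + (-1/30 + R)/(4*(196 + u)))
(-1316 - 241) - C(64, √(26 + 22)) = (-1316 - 241) - (11759 + 30*√(26 + 22) + 60*64)/(120*(196 + 64)) = -1557 - (11759 + 30*√48 + 3840)/(120*260) = -1557 - (11759 + 30*(4*√3) + 3840)/(120*260) = -1557 - (11759 + 120*√3 + 3840)/(120*260) = -1557 - (15599 + 120*√3)/(120*260) = -1557 - (15599/31200 + √3/260) = -1557 + (-15599/31200 - √3/260) = -48593999/31200 - √3/260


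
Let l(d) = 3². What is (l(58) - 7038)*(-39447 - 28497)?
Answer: 477578376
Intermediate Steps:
l(d) = 9
(l(58) - 7038)*(-39447 - 28497) = (9 - 7038)*(-39447 - 28497) = -7029*(-67944) = 477578376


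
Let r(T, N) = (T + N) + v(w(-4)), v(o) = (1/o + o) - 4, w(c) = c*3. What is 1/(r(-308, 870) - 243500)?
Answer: -12/2915449 ≈ -4.1160e-6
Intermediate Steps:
w(c) = 3*c
v(o) = -4 + o + 1/o (v(o) = (o + 1/o) - 4 = -4 + o + 1/o)
r(T, N) = -193/12 + N + T (r(T, N) = (T + N) + (-4 + 3*(-4) + 1/(3*(-4))) = (N + T) + (-4 - 12 + 1/(-12)) = (N + T) + (-4 - 12 - 1/12) = (N + T) - 193/12 = -193/12 + N + T)
1/(r(-308, 870) - 243500) = 1/((-193/12 + 870 - 308) - 243500) = 1/(6551/12 - 243500) = 1/(-2915449/12) = -12/2915449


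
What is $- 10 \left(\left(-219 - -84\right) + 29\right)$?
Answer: $1060$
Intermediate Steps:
$- 10 \left(\left(-219 - -84\right) + 29\right) = - 10 \left(\left(-219 + 84\right) + 29\right) = - 10 \left(-135 + 29\right) = \left(-10\right) \left(-106\right) = 1060$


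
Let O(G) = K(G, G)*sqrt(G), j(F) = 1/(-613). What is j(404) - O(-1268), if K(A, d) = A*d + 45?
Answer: -1/613 - 3215738*I*sqrt(317) ≈ -0.0016313 - 5.7255e+7*I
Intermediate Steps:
j(F) = -1/613
K(A, d) = 45 + A*d
O(G) = sqrt(G)*(45 + G**2) (O(G) = (45 + G*G)*sqrt(G) = (45 + G**2)*sqrt(G) = sqrt(G)*(45 + G**2))
j(404) - O(-1268) = -1/613 - sqrt(-1268)*(45 + (-1268)**2) = -1/613 - 2*I*sqrt(317)*(45 + 1607824) = -1/613 - 2*I*sqrt(317)*1607869 = -1/613 - 3215738*I*sqrt(317)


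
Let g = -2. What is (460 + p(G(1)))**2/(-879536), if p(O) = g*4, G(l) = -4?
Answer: -12769/54971 ≈ -0.23229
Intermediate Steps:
p(O) = -8 (p(O) = -2*4 = -8)
(460 + p(G(1)))**2/(-879536) = (460 - 8)**2/(-879536) = 452**2*(-1/879536) = 204304*(-1/879536) = -12769/54971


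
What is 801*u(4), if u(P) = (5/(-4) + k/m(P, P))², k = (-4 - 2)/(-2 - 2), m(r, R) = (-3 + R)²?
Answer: 801/16 ≈ 50.063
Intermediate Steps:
k = 3/2 (k = -6/(-4) = -6*(-¼) = 3/2 ≈ 1.5000)
u(P) = (-5/4 + 3/(2*(-3 + P)²))² (u(P) = (5/(-4) + 3/(2*((-3 + P)²)))² = (5*(-¼) + 3/(2*(-3 + P)²))² = (-5/4 + 3/(2*(-3 + P)²))²)
801*u(4) = 801*((-6 + 5*(-3 + 4)²)²/(16*(-3 + 4)⁴)) = 801*((1/16)*(-6 + 5*1²)²/1⁴) = 801*((1/16)*(-6 + 5*1)²*1) = 801*((1/16)*(-6 + 5)²*1) = 801*((1/16)*(-1)²*1) = 801*((1/16)*1*1) = 801*(1/16) = 801/16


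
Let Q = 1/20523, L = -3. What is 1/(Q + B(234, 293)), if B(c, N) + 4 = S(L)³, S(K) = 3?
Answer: 20523/472030 ≈ 0.043478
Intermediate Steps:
B(c, N) = 23 (B(c, N) = -4 + 3³ = -4 + 27 = 23)
Q = 1/20523 ≈ 4.8726e-5
1/(Q + B(234, 293)) = 1/(1/20523 + 23) = 1/(472030/20523) = 20523/472030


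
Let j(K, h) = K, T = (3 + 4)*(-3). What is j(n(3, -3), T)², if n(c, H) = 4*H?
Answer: 144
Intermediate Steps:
T = -21 (T = 7*(-3) = -21)
j(n(3, -3), T)² = (4*(-3))² = (-12)² = 144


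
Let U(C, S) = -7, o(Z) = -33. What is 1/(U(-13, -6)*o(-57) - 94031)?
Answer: -1/93800 ≈ -1.0661e-5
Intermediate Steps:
1/(U(-13, -6)*o(-57) - 94031) = 1/(-7*(-33) - 94031) = 1/(231 - 94031) = 1/(-93800) = -1/93800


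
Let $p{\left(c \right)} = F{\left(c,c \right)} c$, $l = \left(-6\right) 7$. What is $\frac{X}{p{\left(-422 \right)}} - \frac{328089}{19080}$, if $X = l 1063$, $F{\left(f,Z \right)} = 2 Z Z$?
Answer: $- \frac{128416341146}{7468175145} \approx -17.195$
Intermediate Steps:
$F{\left(f,Z \right)} = 2 Z^{2}$
$l = -42$
$p{\left(c \right)} = 2 c^{3}$ ($p{\left(c \right)} = 2 c^{2} c = 2 c^{3}$)
$X = -44646$ ($X = \left(-42\right) 1063 = -44646$)
$\frac{X}{p{\left(-422 \right)}} - \frac{328089}{19080} = - \frac{44646}{2 \left(-422\right)^{3}} - \frac{328089}{19080} = - \frac{44646}{2 \left(-75151448\right)} - \frac{109363}{6360} = - \frac{44646}{-150302896} - \frac{109363}{6360} = \left(-44646\right) \left(- \frac{1}{150302896}\right) - \frac{109363}{6360} = \frac{22323}{75151448} - \frac{109363}{6360} = - \frac{128416341146}{7468175145}$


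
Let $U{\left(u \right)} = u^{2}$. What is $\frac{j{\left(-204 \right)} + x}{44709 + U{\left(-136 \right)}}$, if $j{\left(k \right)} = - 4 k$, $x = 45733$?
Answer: $\frac{46549}{63205} \approx 0.73648$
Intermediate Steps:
$\frac{j{\left(-204 \right)} + x}{44709 + U{\left(-136 \right)}} = \frac{\left(-4\right) \left(-204\right) + 45733}{44709 + \left(-136\right)^{2}} = \frac{816 + 45733}{44709 + 18496} = \frac{46549}{63205}$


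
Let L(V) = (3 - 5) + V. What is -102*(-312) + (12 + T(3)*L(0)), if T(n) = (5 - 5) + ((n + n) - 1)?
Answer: 31826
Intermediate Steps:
T(n) = -1 + 2*n (T(n) = 0 + (2*n - 1) = 0 + (-1 + 2*n) = -1 + 2*n)
L(V) = -2 + V
-102*(-312) + (12 + T(3)*L(0)) = -102*(-312) + (12 + (-1 + 2*3)*(-2 + 0)) = 31824 + (12 + (-1 + 6)*(-2)) = 31824 + (12 + 5*(-2)) = 31824 + (12 - 10) = 31824 + 2 = 31826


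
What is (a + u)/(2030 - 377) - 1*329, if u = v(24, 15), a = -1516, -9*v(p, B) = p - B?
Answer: -545354/1653 ≈ -329.92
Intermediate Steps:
v(p, B) = -p/9 + B/9 (v(p, B) = -(p - B)/9 = -p/9 + B/9)
u = -1 (u = -⅑*24 + (⅑)*15 = -8/3 + 5/3 = -1)
(a + u)/(2030 - 377) - 1*329 = (-1516 - 1)/(2030 - 377) - 1*329 = -1517/1653 - 329 = -545354/1653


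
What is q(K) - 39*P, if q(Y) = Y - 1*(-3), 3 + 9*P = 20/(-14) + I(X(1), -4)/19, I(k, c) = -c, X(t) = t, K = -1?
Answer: 2697/133 ≈ 20.278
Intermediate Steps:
P = -187/399 (P = -⅓ + (20/(-14) - 1*(-4)/19)/9 = -⅓ + (20*(-1/14) + 4*(1/19))/9 = -⅓ + (-10/7 + 4/19)/9 = -⅓ + (⅑)*(-162/133) = -⅓ - 18/133 = -187/399 ≈ -0.46867)
q(Y) = 3 + Y (q(Y) = Y + 3 = 3 + Y)
q(K) - 39*P = (3 - 1) - 39*(-187/399) = 2 + 2431/133 = 2697/133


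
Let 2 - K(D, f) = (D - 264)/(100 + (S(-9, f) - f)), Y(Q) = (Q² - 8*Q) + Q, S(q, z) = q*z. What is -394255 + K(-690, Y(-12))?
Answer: -429736247/1090 ≈ -3.9425e+5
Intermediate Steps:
Y(Q) = Q² - 7*Q
K(D, f) = 2 - (-264 + D)/(100 - 10*f) (K(D, f) = 2 - (D - 264)/(100 + (-9*f - f)) = 2 - (-264 + D)/(100 - 10*f))
-394255 + K(-690, Y(-12)) = -394255 + (-464 - 690 + 20*(-12*(-7 - 12)))/(10*(-10 - 12*(-7 - 12))) = -394255 + (-464 - 690 + 20*(-12*(-19)))/(10*(-10 - 12*(-19))) = -394255 + (-464 - 690 + 20*228)/(10*(-10 + 228)) = -394255 + (⅒)*(-464 - 690 + 4560)/218 = -394255 + (⅒)*(1/218)*3406 = -394255 + 1703/1090 = -429736247/1090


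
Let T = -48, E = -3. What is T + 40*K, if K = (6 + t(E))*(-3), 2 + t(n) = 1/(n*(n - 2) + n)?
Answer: -538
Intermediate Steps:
t(n) = -2 + 1/(n + n*(-2 + n)) (t(n) = -2 + 1/(n*(n - 2) + n) = -2 + 1/(n*(-2 + n) + n) = -2 + 1/(n + n*(-2 + n)))
K = -49/4 (K = (6 + (1 - 2*(-3)**2 + 2*(-3))/((-3)*(-1 - 3)))*(-3) = (6 - 1/3*(1 - 2*9 - 6)/(-4))*(-3) = (6 - 1/3*(-1/4)*(1 - 18 - 6))*(-3) = (6 - 1/3*(-1/4)*(-23))*(-3) = (6 - 23/12)*(-3) = (49/12)*(-3) = -49/4 ≈ -12.250)
T + 40*K = -48 + 40*(-49/4) = -48 - 490 = -538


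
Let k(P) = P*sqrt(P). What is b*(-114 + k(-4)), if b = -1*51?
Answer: 5814 + 408*I ≈ 5814.0 + 408.0*I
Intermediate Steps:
b = -51
k(P) = P**(3/2)
b*(-114 + k(-4)) = -51*(-114 + (-4)**(3/2)) = -51*(-114 - 8*I) = 5814 + 408*I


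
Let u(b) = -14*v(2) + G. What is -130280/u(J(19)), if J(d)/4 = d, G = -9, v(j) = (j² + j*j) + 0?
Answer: 130280/121 ≈ 1076.7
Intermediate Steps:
v(j) = 2*j² (v(j) = (j² + j²) + 0 = 2*j² + 0 = 2*j²)
J(d) = 4*d
u(b) = -121 (u(b) = -28*2² - 9 = -28*4 - 9 = -14*8 - 9 = -112 - 9 = -121)
-130280/u(J(19)) = -130280/(-121) = -130280*(-1/121) = 130280/121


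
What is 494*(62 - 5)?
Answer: 28158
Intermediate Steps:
494*(62 - 5) = 494*57 = 28158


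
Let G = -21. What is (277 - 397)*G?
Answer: 2520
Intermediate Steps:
(277 - 397)*G = (277 - 397)*(-21) = -120*(-21) = 2520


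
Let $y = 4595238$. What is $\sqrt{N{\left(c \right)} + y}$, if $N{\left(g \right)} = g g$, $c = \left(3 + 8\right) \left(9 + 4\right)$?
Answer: $\sqrt{4615687} \approx 2148.4$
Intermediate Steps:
$c = 143$ ($c = 11 \cdot 13 = 143$)
$N{\left(g \right)} = g^{2}$
$\sqrt{N{\left(c \right)} + y} = \sqrt{143^{2} + 4595238} = \sqrt{20449 + 4595238} = \sqrt{4615687}$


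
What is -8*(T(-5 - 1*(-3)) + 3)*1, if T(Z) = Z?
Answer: -8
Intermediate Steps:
-8*(T(-5 - 1*(-3)) + 3)*1 = -8*((-5 - 1*(-3)) + 3)*1 = -8*((-5 + 3) + 3)*1 = -8*(-2 + 3)*1 = -8*1*1 = -8*1 = -8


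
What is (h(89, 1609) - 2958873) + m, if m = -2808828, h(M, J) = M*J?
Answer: -5624500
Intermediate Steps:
h(M, J) = J*M
(h(89, 1609) - 2958873) + m = (1609*89 - 2958873) - 2808828 = (143201 - 2958873) - 2808828 = -2815672 - 2808828 = -5624500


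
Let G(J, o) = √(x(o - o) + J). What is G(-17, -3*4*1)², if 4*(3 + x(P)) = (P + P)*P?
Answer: -20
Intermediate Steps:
x(P) = -3 + P²/2 (x(P) = -3 + ((P + P)*P)/4 = -3 + ((2*P)*P)/4 = -3 + (2*P²)/4 = -3 + P²/2)
G(J, o) = √(-3 + J) (G(J, o) = √((-3 + (o - o)²/2) + J) = √((-3 + (½)*0²) + J) = √((-3 + (½)*0) + J) = √((-3 + 0) + J) = √(-3 + J))
G(-17, -3*4*1)² = (√(-3 - 17))² = (√(-20))² = (2*I*√5)² = -20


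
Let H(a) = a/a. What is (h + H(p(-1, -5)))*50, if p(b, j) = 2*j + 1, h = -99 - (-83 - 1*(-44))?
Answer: -2950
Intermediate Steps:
h = -60 (h = -99 - (-83 + 44) = -99 - 1*(-39) = -99 + 39 = -60)
p(b, j) = 1 + 2*j
H(a) = 1
(h + H(p(-1, -5)))*50 = (-60 + 1)*50 = -59*50 = -2950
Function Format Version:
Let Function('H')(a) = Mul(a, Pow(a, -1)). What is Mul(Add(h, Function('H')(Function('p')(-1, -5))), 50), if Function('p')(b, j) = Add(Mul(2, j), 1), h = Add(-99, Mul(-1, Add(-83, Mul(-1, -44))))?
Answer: -2950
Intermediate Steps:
h = -60 (h = Add(-99, Mul(-1, Add(-83, 44))) = Add(-99, Mul(-1, -39)) = Add(-99, 39) = -60)
Function('p')(b, j) = Add(1, Mul(2, j))
Function('H')(a) = 1
Mul(Add(h, Function('H')(Function('p')(-1, -5))), 50) = Mul(Add(-60, 1), 50) = Mul(-59, 50) = -2950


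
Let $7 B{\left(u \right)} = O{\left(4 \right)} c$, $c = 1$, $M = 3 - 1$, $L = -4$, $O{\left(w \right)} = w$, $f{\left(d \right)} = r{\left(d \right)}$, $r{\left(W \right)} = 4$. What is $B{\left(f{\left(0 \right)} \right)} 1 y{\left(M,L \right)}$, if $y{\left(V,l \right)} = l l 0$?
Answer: $0$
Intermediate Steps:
$f{\left(d \right)} = 4$
$M = 2$ ($M = 3 - 1 = 2$)
$y{\left(V,l \right)} = 0$ ($y{\left(V,l \right)} = l^{2} \cdot 0 = 0$)
$B{\left(u \right)} = \frac{4}{7}$ ($B{\left(u \right)} = \frac{4 \cdot 1}{7} = \frac{1}{7} \cdot 4 = \frac{4}{7}$)
$B{\left(f{\left(0 \right)} \right)} 1 y{\left(M,L \right)} = \frac{4}{7} \cdot 1 \cdot 0 = \frac{4}{7} \cdot 0 = 0$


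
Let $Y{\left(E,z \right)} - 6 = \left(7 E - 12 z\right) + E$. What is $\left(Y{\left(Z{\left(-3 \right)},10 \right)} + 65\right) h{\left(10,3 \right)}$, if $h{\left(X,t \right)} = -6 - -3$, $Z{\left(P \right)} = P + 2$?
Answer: $171$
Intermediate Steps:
$Z{\left(P \right)} = 2 + P$
$h{\left(X,t \right)} = -3$ ($h{\left(X,t \right)} = -6 + 3 = -3$)
$Y{\left(E,z \right)} = 6 - 12 z + 8 E$ ($Y{\left(E,z \right)} = 6 + \left(\left(7 E - 12 z\right) + E\right) = 6 + \left(\left(- 12 z + 7 E\right) + E\right) = 6 + \left(- 12 z + 8 E\right) = 6 - 12 z + 8 E$)
$\left(Y{\left(Z{\left(-3 \right)},10 \right)} + 65\right) h{\left(10,3 \right)} = \left(\left(6 - 120 + 8 \left(2 - 3\right)\right) + 65\right) \left(-3\right) = \left(\left(6 - 120 + 8 \left(-1\right)\right) + 65\right) \left(-3\right) = \left(\left(6 - 120 - 8\right) + 65\right) \left(-3\right) = \left(-122 + 65\right) \left(-3\right) = \left(-57\right) \left(-3\right) = 171$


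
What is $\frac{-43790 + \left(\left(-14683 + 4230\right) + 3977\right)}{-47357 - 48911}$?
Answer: $\frac{613}{1174} \approx 0.52215$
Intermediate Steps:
$\frac{-43790 + \left(\left(-14683 + 4230\right) + 3977\right)}{-47357 - 48911} = \frac{-43790 + \left(-10453 + 3977\right)}{-96268} = \left(-43790 - 6476\right) \left(- \frac{1}{96268}\right) = \left(-50266\right) \left(- \frac{1}{96268}\right) = \frac{613}{1174}$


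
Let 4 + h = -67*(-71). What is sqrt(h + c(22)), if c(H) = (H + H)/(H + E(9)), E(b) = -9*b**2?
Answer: sqrt(2375751189)/707 ≈ 68.942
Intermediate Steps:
c(H) = 2*H/(-729 + H) (c(H) = (H + H)/(H - 9*9**2) = (2*H)/(H - 9*81) = (2*H)/(H - 729) = (2*H)/(-729 + H) = 2*H/(-729 + H))
h = 4753 (h = -4 - 67*(-71) = -4 + 4757 = 4753)
sqrt(h + c(22)) = sqrt(4753 + 2*22/(-729 + 22)) = sqrt(4753 + 2*22/(-707)) = sqrt(4753 + 2*22*(-1/707)) = sqrt(4753 - 44/707) = sqrt(3360327/707) = sqrt(2375751189)/707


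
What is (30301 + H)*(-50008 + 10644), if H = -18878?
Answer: -449654972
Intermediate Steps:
(30301 + H)*(-50008 + 10644) = (30301 - 18878)*(-50008 + 10644) = 11423*(-39364) = -449654972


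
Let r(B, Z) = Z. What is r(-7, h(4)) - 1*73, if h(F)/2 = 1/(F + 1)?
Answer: -363/5 ≈ -72.600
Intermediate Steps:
h(F) = 2/(1 + F) (h(F) = 2/(F + 1) = 2/(1 + F))
r(-7, h(4)) - 1*73 = 2/(1 + 4) - 1*73 = 2/5 - 73 = 2*(⅕) - 73 = ⅖ - 73 = -363/5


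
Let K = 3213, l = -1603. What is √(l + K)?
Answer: √1610 ≈ 40.125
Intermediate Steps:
√(l + K) = √(-1603 + 3213) = √1610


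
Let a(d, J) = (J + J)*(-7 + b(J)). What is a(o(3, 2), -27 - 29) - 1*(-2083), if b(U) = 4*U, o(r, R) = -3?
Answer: 27955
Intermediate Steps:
a(d, J) = 2*J*(-7 + 4*J) (a(d, J) = (J + J)*(-7 + 4*J) = (2*J)*(-7 + 4*J) = 2*J*(-7 + 4*J))
a(o(3, 2), -27 - 29) - 1*(-2083) = 2*(-27 - 29)*(-7 + 4*(-27 - 29)) - 1*(-2083) = 2*(-56)*(-7 + 4*(-56)) + 2083 = 2*(-56)*(-7 - 224) + 2083 = 2*(-56)*(-231) + 2083 = 25872 + 2083 = 27955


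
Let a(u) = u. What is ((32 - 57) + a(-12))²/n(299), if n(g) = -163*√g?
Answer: -1369*√299/48737 ≈ -0.48571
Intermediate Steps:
((32 - 57) + a(-12))²/n(299) = ((32 - 57) - 12)²/((-163*√299)) = (-25 - 12)²*(-√299/48737) = (-37)²*(-√299/48737) = 1369*(-√299/48737) = -1369*√299/48737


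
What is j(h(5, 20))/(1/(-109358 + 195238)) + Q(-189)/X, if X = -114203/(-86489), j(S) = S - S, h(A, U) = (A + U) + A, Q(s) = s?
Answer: -16346421/114203 ≈ -143.13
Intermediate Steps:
h(A, U) = U + 2*A
j(S) = 0
X = 114203/86489 (X = -114203*(-1/86489) = 114203/86489 ≈ 1.3204)
j(h(5, 20))/(1/(-109358 + 195238)) + Q(-189)/X = 0/(1/(-109358 + 195238)) - 189/114203/86489 = 0/(1/85880) - 189*86489/114203 = 0/(1/85880) - 16346421/114203 = 0*85880 - 16346421/114203 = 0 - 16346421/114203 = -16346421/114203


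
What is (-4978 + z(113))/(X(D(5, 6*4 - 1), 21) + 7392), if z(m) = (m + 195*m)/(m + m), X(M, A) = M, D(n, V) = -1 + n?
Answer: -1220/1849 ≈ -0.65982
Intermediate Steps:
z(m) = 98 (z(m) = (196*m)/((2*m)) = (196*m)*(1/(2*m)) = 98)
(-4978 + z(113))/(X(D(5, 6*4 - 1), 21) + 7392) = (-4978 + 98)/((-1 + 5) + 7392) = -4880/(4 + 7392) = -4880/7396 = -4880*1/7396 = -1220/1849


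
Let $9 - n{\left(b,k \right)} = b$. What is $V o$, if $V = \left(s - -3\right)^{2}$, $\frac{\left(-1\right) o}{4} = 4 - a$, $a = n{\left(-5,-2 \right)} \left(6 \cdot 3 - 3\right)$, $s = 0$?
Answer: $7416$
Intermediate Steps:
$n{\left(b,k \right)} = 9 - b$
$a = 210$ ($a = \left(9 - -5\right) \left(6 \cdot 3 - 3\right) = \left(9 + 5\right) \left(18 - 3\right) = 14 \cdot 15 = 210$)
$o = 824$ ($o = - 4 \left(4 - 210\right) = \left(-4\right) \left(-206\right) = 824$)
$V = 9$ ($V = \left(0 - -3\right)^{2} = \left(0 + 3\right)^{2} = 3^{2} = 9$)
$V o = 9 \cdot 824 = 7416$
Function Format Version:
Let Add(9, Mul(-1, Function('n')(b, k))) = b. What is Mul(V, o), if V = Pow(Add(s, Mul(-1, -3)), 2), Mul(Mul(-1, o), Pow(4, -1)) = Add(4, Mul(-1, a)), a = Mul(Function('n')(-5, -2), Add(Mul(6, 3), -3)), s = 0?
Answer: 7416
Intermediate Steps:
Function('n')(b, k) = Add(9, Mul(-1, b))
a = 210 (a = Mul(Add(9, Mul(-1, -5)), Add(Mul(6, 3), -3)) = Mul(Add(9, 5), Add(18, -3)) = Mul(14, 15) = 210)
o = 824 (o = Mul(-4, Add(4, Mul(-1, 210))) = Mul(-4, Add(4, -210)) = Mul(-4, -206) = 824)
V = 9 (V = Pow(Add(0, Mul(-1, -3)), 2) = Pow(Add(0, 3), 2) = Pow(3, 2) = 9)
Mul(V, o) = Mul(9, 824) = 7416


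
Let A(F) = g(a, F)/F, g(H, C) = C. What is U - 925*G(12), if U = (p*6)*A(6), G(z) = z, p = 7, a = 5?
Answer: -11058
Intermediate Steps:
A(F) = 1 (A(F) = F/F = 1)
U = 42 (U = (7*6)*1 = 42*1 = 42)
U - 925*G(12) = 42 - 925*12 = 42 - 11100 = -11058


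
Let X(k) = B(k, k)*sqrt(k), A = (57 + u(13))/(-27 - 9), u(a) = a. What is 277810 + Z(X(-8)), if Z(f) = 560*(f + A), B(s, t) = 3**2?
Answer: 2490490/9 + 10080*I*sqrt(2) ≈ 2.7672e+5 + 14255.0*I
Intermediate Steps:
B(s, t) = 9
A = -35/18 (A = (57 + 13)/(-27 - 9) = 70/(-36) = 70*(-1/36) = -35/18 ≈ -1.9444)
X(k) = 9*sqrt(k)
Z(f) = -9800/9 + 560*f (Z(f) = 560*(f - 35/18) = 560*(-35/18 + f) = -9800/9 + 560*f)
277810 + Z(X(-8)) = 277810 + (-9800/9 + 560*(9*sqrt(-8))) = 277810 + (-9800/9 + 560*(9*(2*I*sqrt(2)))) = 277810 + (-9800/9 + 560*(18*I*sqrt(2))) = 277810 + (-9800/9 + 10080*I*sqrt(2)) = 2490490/9 + 10080*I*sqrt(2)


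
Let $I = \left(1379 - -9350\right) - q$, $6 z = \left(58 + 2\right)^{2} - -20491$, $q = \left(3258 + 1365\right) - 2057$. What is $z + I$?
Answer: $\frac{73069}{6} \approx 12178.0$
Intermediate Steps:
$q = 2566$ ($q = 4623 - 2057 = 2566$)
$z = \frac{24091}{6}$ ($z = \frac{\left(58 + 2\right)^{2} - -20491}{6} = \frac{60^{2} + 20491}{6} = \frac{3600 + 20491}{6} = \frac{1}{6} \cdot 24091 = \frac{24091}{6} \approx 4015.2$)
$I = 8163$ ($I = \left(1379 - -9350\right) - 2566 = \left(1379 + 9350\right) - 2566 = 10729 - 2566 = 8163$)
$z + I = \frac{24091}{6} + 8163 = \frac{73069}{6}$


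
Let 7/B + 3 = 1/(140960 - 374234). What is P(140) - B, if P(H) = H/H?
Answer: 2332741/699823 ≈ 3.3333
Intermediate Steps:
P(H) = 1
B = -1632918/699823 (B = 7/(-3 + 1/(140960 - 374234)) = 7/(-3 + 1/(-233274)) = 7/(-3 - 1/233274) = 7/(-699823/233274) = 7*(-233274/699823) = -1632918/699823 ≈ -2.3333)
P(140) - B = 1 - 1*(-1632918/699823) = 1 + 1632918/699823 = 2332741/699823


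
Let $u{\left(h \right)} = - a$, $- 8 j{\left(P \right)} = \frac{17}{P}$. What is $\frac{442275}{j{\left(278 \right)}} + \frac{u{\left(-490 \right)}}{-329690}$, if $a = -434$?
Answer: $- \frac{162144772965689}{2802365} \approx -5.786 \cdot 10^{7}$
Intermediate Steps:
$j{\left(P \right)} = - \frac{17}{8 P}$ ($j{\left(P \right)} = - \frac{17 \frac{1}{P}}{8} = - \frac{17}{8 P}$)
$u{\left(h \right)} = 434$ ($u{\left(h \right)} = \left(-1\right) \left(-434\right) = 434$)
$\frac{442275}{j{\left(278 \right)}} + \frac{u{\left(-490 \right)}}{-329690} = \frac{442275}{\left(- \frac{17}{8}\right) \frac{1}{278}} + \frac{434}{-329690} = \frac{442275}{\left(- \frac{17}{8}\right) \frac{1}{278}} + 434 \left(- \frac{1}{329690}\right) = \frac{442275}{- \frac{17}{2224}} - \frac{217}{164845} = 442275 \left(- \frac{2224}{17}\right) - \frac{217}{164845} = - \frac{983619600}{17} - \frac{217}{164845} = - \frac{162144772965689}{2802365}$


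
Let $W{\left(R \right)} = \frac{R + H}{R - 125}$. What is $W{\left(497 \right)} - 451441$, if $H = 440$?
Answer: $- \frac{167935115}{372} \approx -4.5144 \cdot 10^{5}$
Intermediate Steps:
$W{\left(R \right)} = \frac{440 + R}{-125 + R}$ ($W{\left(R \right)} = \frac{R + 440}{R - 125} = \frac{440 + R}{-125 + R}$)
$W{\left(497 \right)} - 451441 = \frac{440 + 497}{-125 + 497} - 451441 = \frac{1}{372} \cdot 937 - 451441 = \frac{937}{372} - 451441 = - \frac{167935115}{372}$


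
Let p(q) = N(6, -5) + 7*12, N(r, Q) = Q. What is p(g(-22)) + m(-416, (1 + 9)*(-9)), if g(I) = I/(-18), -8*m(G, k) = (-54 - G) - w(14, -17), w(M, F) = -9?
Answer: 261/8 ≈ 32.625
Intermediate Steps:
m(G, k) = 45/8 + G/8 (m(G, k) = -((-54 - G) - 1*(-9))/8 = -((-54 - G) + 9)/8 = -(-45 - G)/8 = 45/8 + G/8)
g(I) = -I/18 (g(I) = I*(-1/18) = -I/18)
p(q) = 79 (p(q) = -5 + 7*12 = -5 + 84 = 79)
p(g(-22)) + m(-416, (1 + 9)*(-9)) = 79 + (45/8 + (1/8)*(-416)) = 79 + (45/8 - 52) = 79 - 371/8 = 261/8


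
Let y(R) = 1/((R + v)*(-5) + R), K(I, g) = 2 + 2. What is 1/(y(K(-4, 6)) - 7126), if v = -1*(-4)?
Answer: -36/256537 ≈ -0.00014033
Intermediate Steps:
v = 4
K(I, g) = 4
y(R) = 1/(-20 - 4*R) (y(R) = 1/((R + 4)*(-5) + R) = 1/((4 + R)*(-5) + R) = 1/((-20 - 5*R) + R) = 1/(-20 - 4*R))
1/(y(K(-4, 6)) - 7126) = 1/(-1/(20 + 4*4) - 7126) = 1/(-1/(20 + 16) - 7126) = 1/(-1/36 - 7126) = 1/(-256537/36) = -36/256537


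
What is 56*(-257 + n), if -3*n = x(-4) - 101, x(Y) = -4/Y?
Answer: -37576/3 ≈ -12525.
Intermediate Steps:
n = 100/3 (n = -(-4/(-4) - 101)/3 = -(-4*(-1/4) - 101)/3 = -(1 - 101)/3 = -1/3*(-100) = 100/3 ≈ 33.333)
56*(-257 + n) = 56*(-257 + 100/3) = 56*(-671/3) = -37576/3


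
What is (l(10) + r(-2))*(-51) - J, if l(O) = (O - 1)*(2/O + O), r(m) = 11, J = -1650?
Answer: -17964/5 ≈ -3592.8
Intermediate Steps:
l(O) = (-1 + O)*(O + 2/O)
(l(10) + r(-2))*(-51) - J = ((2 + 10**2 - 1*10 - 2/10) + 11)*(-51) - 1*(-1650) = ((2 + 100 - 10 - 2*1/10) + 11)*(-51) + 1650 = ((2 + 100 - 10 - 1/5) + 11)*(-51) + 1650 = (459/5 + 11)*(-51) + 1650 = (514/5)*(-51) + 1650 = -26214/5 + 1650 = -17964/5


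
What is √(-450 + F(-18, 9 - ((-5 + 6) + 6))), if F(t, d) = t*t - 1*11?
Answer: I*√137 ≈ 11.705*I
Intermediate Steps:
F(t, d) = -11 + t² (F(t, d) = t² - 11 = -11 + t²)
√(-450 + F(-18, 9 - ((-5 + 6) + 6))) = √(-450 + (-11 + (-18)²)) = √(-450 + (-11 + 324)) = √(-450 + 313) = √(-137) = I*√137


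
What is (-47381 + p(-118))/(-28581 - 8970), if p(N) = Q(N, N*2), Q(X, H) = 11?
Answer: 15790/12517 ≈ 1.2615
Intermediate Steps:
p(N) = 11
(-47381 + p(-118))/(-28581 - 8970) = (-47381 + 11)/(-28581 - 8970) = -47370/(-37551) = -47370*(-1/37551) = 15790/12517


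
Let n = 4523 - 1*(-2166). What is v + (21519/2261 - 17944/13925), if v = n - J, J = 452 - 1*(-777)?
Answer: 172164041191/31484425 ≈ 5468.2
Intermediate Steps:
J = 1229 (J = 452 + 777 = 1229)
n = 6689 (n = 4523 + 2166 = 6689)
v = 5460 (v = 6689 - 1*1229 = 6689 - 1229 = 5460)
v + (21519/2261 - 17944/13925) = 5460 + (21519/2261 - 17944/13925) = 5460 + 259080691/31484425 = 172164041191/31484425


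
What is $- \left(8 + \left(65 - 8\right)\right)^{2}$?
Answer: $-4225$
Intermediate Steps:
$- \left(8 + \left(65 - 8\right)\right)^{2} = - \left(8 + 57\right)^{2} = - 65^{2} = \left(-1\right) 4225 = -4225$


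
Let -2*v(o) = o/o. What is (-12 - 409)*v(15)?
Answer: 421/2 ≈ 210.50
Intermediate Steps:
v(o) = -1/2 (v(o) = -o/(2*o) = -1/2*1 = -1/2)
(-12 - 409)*v(15) = (-12 - 409)*(-1/2) = -421*(-1/2) = 421/2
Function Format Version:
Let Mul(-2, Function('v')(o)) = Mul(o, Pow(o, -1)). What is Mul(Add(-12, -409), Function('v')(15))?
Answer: Rational(421, 2) ≈ 210.50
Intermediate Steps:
Function('v')(o) = Rational(-1, 2) (Function('v')(o) = Mul(Rational(-1, 2), Mul(o, Pow(o, -1))) = Mul(Rational(-1, 2), 1) = Rational(-1, 2))
Mul(Add(-12, -409), Function('v')(15)) = Mul(Add(-12, -409), Rational(-1, 2)) = Mul(-421, Rational(-1, 2)) = Rational(421, 2)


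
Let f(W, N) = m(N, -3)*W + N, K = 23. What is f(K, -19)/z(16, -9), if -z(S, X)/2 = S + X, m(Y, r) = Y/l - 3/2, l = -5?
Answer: -339/140 ≈ -2.4214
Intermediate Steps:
m(Y, r) = -3/2 - Y/5 (m(Y, r) = Y/(-5) - 3/2 = Y*(-⅕) - 3*½ = -Y/5 - 3/2 = -3/2 - Y/5)
z(S, X) = -2*S - 2*X (z(S, X) = -2*(S + X) = -2*S - 2*X)
f(W, N) = N + W*(-3/2 - N/5) (f(W, N) = (-3/2 - N/5)*W + N = W*(-3/2 - N/5) + N = N + W*(-3/2 - N/5))
f(K, -19)/z(16, -9) = (-19 - 3/2*23 - ⅕*(-19)*23)/(-2*16 - 2*(-9)) = (-19 - 69/2 + 437/5)/(-32 + 18) = (339/10)/(-14) = (339/10)*(-1/14) = -339/140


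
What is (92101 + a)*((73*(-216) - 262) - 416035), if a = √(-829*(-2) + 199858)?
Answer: -39793618565 - 864130*√50379 ≈ -3.9988e+10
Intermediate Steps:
a = 2*√50379 (a = √(1658 + 199858) = √201516 = 2*√50379 ≈ 448.91)
(92101 + a)*((73*(-216) - 262) - 416035) = (92101 + 2*√50379)*((73*(-216) - 262) - 416035) = (92101 + 2*√50379)*((-15768 - 262) - 416035) = (92101 + 2*√50379)*(-16030 - 416035) = (92101 + 2*√50379)*(-432065) = -39793618565 - 864130*√50379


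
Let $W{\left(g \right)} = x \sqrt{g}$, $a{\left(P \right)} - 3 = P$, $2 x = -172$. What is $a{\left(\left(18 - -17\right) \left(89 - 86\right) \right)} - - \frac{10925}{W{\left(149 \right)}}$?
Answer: $108 - \frac{10925 \sqrt{149}}{12814} \approx 97.593$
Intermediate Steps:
$x = -86$ ($x = \frac{1}{2} \left(-172\right) = -86$)
$a{\left(P \right)} = 3 + P$
$W{\left(g \right)} = - 86 \sqrt{g}$
$a{\left(\left(18 - -17\right) \left(89 - 86\right) \right)} - - \frac{10925}{W{\left(149 \right)}} = \left(3 + \left(18 - -17\right) \left(89 - 86\right)\right) - - \frac{10925}{\left(-86\right) \sqrt{149}} = \left(3 + \left(18 + 17\right) 3\right) - - 10925 \left(- \frac{\sqrt{149}}{12814}\right) = \left(3 + 35 \cdot 3\right) - \frac{10925 \sqrt{149}}{12814} = \left(3 + 105\right) - \frac{10925 \sqrt{149}}{12814} = 108 - \frac{10925 \sqrt{149}}{12814}$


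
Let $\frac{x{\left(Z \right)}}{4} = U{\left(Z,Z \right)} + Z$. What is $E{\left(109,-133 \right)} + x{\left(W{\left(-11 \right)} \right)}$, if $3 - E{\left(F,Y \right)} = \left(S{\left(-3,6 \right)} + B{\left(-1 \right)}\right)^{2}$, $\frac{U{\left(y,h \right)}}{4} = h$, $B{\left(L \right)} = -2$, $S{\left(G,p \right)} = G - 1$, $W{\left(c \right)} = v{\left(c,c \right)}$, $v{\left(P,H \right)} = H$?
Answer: $-253$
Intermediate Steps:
$W{\left(c \right)} = c$
$S{\left(G,p \right)} = -1 + G$ ($S{\left(G,p \right)} = G - 1 = -1 + G$)
$U{\left(y,h \right)} = 4 h$
$E{\left(F,Y \right)} = -33$ ($E{\left(F,Y \right)} = 3 - \left(\left(-1 - 3\right) - 2\right)^{2} = 3 - \left(-4 - 2\right)^{2} = 3 - \left(-6\right)^{2} = 3 - 36 = -33$)
$x{\left(Z \right)} = 20 Z$ ($x{\left(Z \right)} = 4 \left(4 Z + Z\right) = 4 \cdot 5 Z = 20 Z$)
$E{\left(109,-133 \right)} + x{\left(W{\left(-11 \right)} \right)} = -33 + 20 \left(-11\right) = -33 - 220 = -253$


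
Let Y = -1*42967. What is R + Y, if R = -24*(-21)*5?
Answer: -40447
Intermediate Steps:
Y = -42967
R = 2520 (R = 504*5 = 2520)
R + Y = 2520 - 42967 = -40447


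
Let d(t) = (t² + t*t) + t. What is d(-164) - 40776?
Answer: 12852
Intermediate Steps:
d(t) = t + 2*t² (d(t) = (t² + t²) + t = 2*t² + t = t + 2*t²)
d(-164) - 40776 = -164*(1 + 2*(-164)) - 40776 = -164*(1 - 328) - 40776 = -164*(-327) - 40776 = 53628 - 40776 = 12852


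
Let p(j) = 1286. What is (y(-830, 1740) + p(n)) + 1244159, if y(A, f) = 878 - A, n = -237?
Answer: 1247153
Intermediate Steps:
(y(-830, 1740) + p(n)) + 1244159 = ((878 - 1*(-830)) + 1286) + 1244159 = ((878 + 830) + 1286) + 1244159 = (1708 + 1286) + 1244159 = 2994 + 1244159 = 1247153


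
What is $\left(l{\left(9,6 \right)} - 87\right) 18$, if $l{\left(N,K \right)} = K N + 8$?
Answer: $-450$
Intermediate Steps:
$l{\left(N,K \right)} = 8 + K N$
$\left(l{\left(9,6 \right)} - 87\right) 18 = \left(\left(8 + 6 \cdot 9\right) - 87\right) 18 = \left(\left(8 + 54\right) - 87\right) 18 = \left(62 - 87\right) 18 = \left(-25\right) 18 = -450$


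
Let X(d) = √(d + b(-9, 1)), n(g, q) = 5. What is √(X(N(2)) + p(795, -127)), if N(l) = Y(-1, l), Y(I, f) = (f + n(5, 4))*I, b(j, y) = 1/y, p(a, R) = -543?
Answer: √(-543 + I*√6) ≈ 0.05256 + 23.302*I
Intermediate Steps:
Y(I, f) = I*(5 + f) (Y(I, f) = (f + 5)*I = (5 + f)*I = I*(5 + f))
N(l) = -5 - l (N(l) = -(5 + l) = -5 - l)
X(d) = √(1 + d) (X(d) = √(d + 1/1) = √(d + 1) = √(1 + d))
√(X(N(2)) + p(795, -127)) = √(√(1 + (-5 - 1*2)) - 543) = √(√(1 + (-5 - 2)) - 543) = √(√(1 - 7) - 543) = √(√(-6) - 543) = √(I*√6 - 543) = √(-543 + I*√6)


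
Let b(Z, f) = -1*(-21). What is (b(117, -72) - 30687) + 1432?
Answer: -29234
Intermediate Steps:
b(Z, f) = 21
(b(117, -72) - 30687) + 1432 = (21 - 30687) + 1432 = -30666 + 1432 = -29234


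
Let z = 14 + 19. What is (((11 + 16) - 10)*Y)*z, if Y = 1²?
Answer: 561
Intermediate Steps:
z = 33
Y = 1
(((11 + 16) - 10)*Y)*z = (((11 + 16) - 10)*1)*33 = ((27 - 10)*1)*33 = (17*1)*33 = 17*33 = 561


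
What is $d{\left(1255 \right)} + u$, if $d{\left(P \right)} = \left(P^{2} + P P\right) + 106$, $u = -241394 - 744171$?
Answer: $2164591$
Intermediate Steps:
$u = -985565$ ($u = -241394 - 744171 = -985565$)
$d{\left(P \right)} = 106 + 2 P^{2}$ ($d{\left(P \right)} = \left(P^{2} + P^{2}\right) + 106 = 2 P^{2} + 106 = 106 + 2 P^{2}$)
$d{\left(1255 \right)} + u = \left(106 + 2 \cdot 1255^{2}\right) - 985565 = \left(106 + 2 \cdot 1575025\right) - 985565 = \left(106 + 3150050\right) - 985565 = 3150156 - 985565 = 2164591$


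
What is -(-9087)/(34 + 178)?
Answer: 9087/212 ≈ 42.863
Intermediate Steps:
-(-9087)/(34 + 178) = -(-9087)/212 = -39*(-233/212) = 9087/212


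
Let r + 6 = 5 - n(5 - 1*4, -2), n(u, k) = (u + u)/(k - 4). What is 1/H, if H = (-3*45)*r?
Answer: 1/90 ≈ 0.011111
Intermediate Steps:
n(u, k) = 2*u/(-4 + k) (n(u, k) = (2*u)/(-4 + k) = 2*u/(-4 + k))
r = -2/3 (r = -6 + (5 - 2*(5 - 1*4)/(-4 - 2)) = -6 + (5 - 2*(5 - 4)/(-6)) = -6 + (5 - 2*(-1)/6) = -6 + (5 - 1*(-1/3)) = -6 + (5 + 1/3) = -6 + 16/3 = -2/3 ≈ -0.66667)
H = 90 (H = -3*45*(-2/3) = -135*(-2/3) = 90)
1/H = 1/90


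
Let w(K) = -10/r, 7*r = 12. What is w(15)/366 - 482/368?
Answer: -133919/101016 ≈ -1.3257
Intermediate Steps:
r = 12/7 (r = (⅐)*12 = 12/7 ≈ 1.7143)
w(K) = -35/6 (w(K) = -10/12/7 = -10*7/12 = -35/6)
w(15)/366 - 482/368 = -35/6/366 - 482/368 = -35/6*1/366 - 482*1/368 = -35/2196 - 241/184 = -133919/101016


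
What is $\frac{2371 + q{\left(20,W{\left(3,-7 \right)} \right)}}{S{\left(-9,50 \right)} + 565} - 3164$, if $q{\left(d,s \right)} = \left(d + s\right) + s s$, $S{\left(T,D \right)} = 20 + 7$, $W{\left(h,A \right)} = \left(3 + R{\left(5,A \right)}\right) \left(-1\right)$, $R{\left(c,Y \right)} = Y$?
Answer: $- \frac{1870677}{592} \approx -3159.9$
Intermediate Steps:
$W{\left(h,A \right)} = -3 - A$ ($W{\left(h,A \right)} = \left(3 + A\right) \left(-1\right) = -3 - A$)
$S{\left(T,D \right)} = 27$
$q{\left(d,s \right)} = d + s + s^{2}$ ($q{\left(d,s \right)} = \left(d + s\right) + s^{2} = d + s + s^{2}$)
$\frac{2371 + q{\left(20,W{\left(3,-7 \right)} \right)}}{S{\left(-9,50 \right)} + 565} - 3164 = \frac{2371 + \left(20 - -4 + \left(-3 - -7\right)^{2}\right)}{27 + 565} - 3164 = \frac{2371 + \left(20 + \left(-3 + 7\right) + \left(-3 + 7\right)^{2}\right)}{592} - 3164 = \left(2371 + \left(20 + 4 + 4^{2}\right)\right) \frac{1}{592} - 3164 = \left(2371 + \left(20 + 4 + 16\right)\right) \frac{1}{592} - 3164 = \left(2371 + 40\right) \frac{1}{592} - 3164 = 2411 \cdot \frac{1}{592} - 3164 = \frac{2411}{592} - 3164 = - \frac{1870677}{592}$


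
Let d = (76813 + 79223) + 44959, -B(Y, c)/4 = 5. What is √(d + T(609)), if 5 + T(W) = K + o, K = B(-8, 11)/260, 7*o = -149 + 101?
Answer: √1664340769/91 ≈ 448.31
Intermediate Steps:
o = -48/7 (o = (-149 + 101)/7 = (⅐)*(-48) = -48/7 ≈ -6.8571)
B(Y, c) = -20 (B(Y, c) = -4*5 = -20)
K = -1/13 (K = -20/260 = -20*1/260 = -1/13 ≈ -0.076923)
d = 200995 (d = 156036 + 44959 = 200995)
T(W) = -1086/91 (T(W) = -5 + (-1/13 - 48/7) = -5 - 631/91 = -1086/91)
√(d + T(609)) = √(200995 - 1086/91) = √(18289459/91) = √1664340769/91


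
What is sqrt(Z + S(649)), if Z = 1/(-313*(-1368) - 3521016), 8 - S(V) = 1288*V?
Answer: I*sqrt(55527301928690662)/257736 ≈ 914.28*I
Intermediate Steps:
S(V) = 8 - 1288*V
Z = -1/3092832 (Z = 1/(428184 - 3521016) = 1/(-3092832) = -1/3092832 ≈ -3.2333e-7)
sqrt(Z + S(649)) = sqrt(-1/3092832 + (8 - 1288*649)) = sqrt(-1/3092832 + (8 - 835912)) = sqrt(-1/3092832 - 835904) = sqrt(-2585310640129/3092832) = I*sqrt(55527301928690662)/257736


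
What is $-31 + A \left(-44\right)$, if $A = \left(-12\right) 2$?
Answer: $1025$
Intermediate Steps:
$A = -24$
$-31 + A \left(-44\right) = -31 - -1056 = -31 + 1056 = 1025$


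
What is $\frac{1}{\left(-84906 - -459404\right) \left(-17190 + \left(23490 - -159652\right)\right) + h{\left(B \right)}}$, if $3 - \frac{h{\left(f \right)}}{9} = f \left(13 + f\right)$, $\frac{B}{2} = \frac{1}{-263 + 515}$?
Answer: $\frac{1764}{109630292903333} \approx 1.609 \cdot 10^{-11}$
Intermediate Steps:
$B = \frac{1}{126}$ ($B = \frac{2}{-263 + 515} = \frac{2}{252} = 2 \cdot \frac{1}{252} = \frac{1}{126} \approx 0.0079365$)
$h{\left(f \right)} = 27 - 9 f \left(13 + f\right)$
$\frac{1}{\left(-84906 - -459404\right) \left(-17190 + \left(23490 - -159652\right)\right) + h{\left(B \right)}} = \frac{1}{\left(-84906 - -459404\right) \left(-17190 + \left(23490 - -159652\right)\right) - \left(- \frac{365}{14} + \frac{1}{1764}\right)} = \frac{1}{\left(-84906 + 459404\right) \left(-17190 + \left(23490 + 159652\right)\right) - - \frac{45989}{1764}} = \frac{1}{374498 \left(-17190 + 183142\right) - - \frac{45989}{1764}} = \frac{1}{374498 \cdot 165952 + \frac{45989}{1764}} = \frac{1}{62148692096 + \frac{45989}{1764}} = \frac{1}{\frac{109630292903333}{1764}} = \frac{1764}{109630292903333}$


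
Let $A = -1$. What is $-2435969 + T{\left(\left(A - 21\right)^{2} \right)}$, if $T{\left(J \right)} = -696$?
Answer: $-2436665$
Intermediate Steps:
$-2435969 + T{\left(\left(A - 21\right)^{2} \right)} = -2435969 - 696 = -2436665$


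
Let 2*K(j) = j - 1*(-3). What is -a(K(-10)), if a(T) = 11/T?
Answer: 22/7 ≈ 3.1429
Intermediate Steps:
K(j) = 3/2 + j/2 (K(j) = (j - 1*(-3))/2 = (j + 3)/2 = (3 + j)/2 = 3/2 + j/2)
-a(K(-10)) = -11/(3/2 + (1/2)*(-10)) = -11/(3/2 - 5) = -11/(-7/2) = -11*(-2)/7 = -1*(-22/7) = 22/7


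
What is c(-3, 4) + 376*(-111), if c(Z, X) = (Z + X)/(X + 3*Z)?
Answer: -208681/5 ≈ -41736.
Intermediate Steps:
c(Z, X) = (X + Z)/(X + 3*Z)
c(-3, 4) + 376*(-111) = (4 - 3)/(4 + 3*(-3)) + 376*(-111) = 1/(4 - 9) - 41736 = 1/(-5) - 41736 = -⅕*1 - 41736 = -⅕ - 41736 = -208681/5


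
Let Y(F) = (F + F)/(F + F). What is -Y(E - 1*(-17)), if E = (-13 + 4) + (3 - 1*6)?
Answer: -1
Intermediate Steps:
E = -12 (E = -9 + (3 - 6) = -9 - 3 = -12)
Y(F) = 1 (Y(F) = (2*F)/((2*F)) = (2*F)*(1/(2*F)) = 1)
-Y(E - 1*(-17)) = -1*1 = -1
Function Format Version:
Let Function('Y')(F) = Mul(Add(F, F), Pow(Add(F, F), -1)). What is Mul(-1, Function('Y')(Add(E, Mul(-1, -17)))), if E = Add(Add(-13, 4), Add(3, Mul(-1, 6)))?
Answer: -1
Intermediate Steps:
E = -12 (E = Add(-9, Add(3, -6)) = Add(-9, -3) = -12)
Function('Y')(F) = 1 (Function('Y')(F) = Mul(Mul(2, F), Pow(Mul(2, F), -1)) = Mul(Mul(2, F), Mul(Rational(1, 2), Pow(F, -1))) = 1)
Mul(-1, Function('Y')(Add(E, Mul(-1, -17)))) = Mul(-1, 1) = -1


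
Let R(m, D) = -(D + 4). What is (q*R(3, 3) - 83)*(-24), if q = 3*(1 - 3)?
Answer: 984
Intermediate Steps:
R(m, D) = -4 - D (R(m, D) = -(4 + D) = -4 - D)
q = -6 (q = 3*(-2) = -6)
(q*R(3, 3) - 83)*(-24) = (-6*(-4 - 1*3) - 83)*(-24) = (-6*(-4 - 3) - 83)*(-24) = (-6*(-7) - 83)*(-24) = (42 - 83)*(-24) = -41*(-24) = 984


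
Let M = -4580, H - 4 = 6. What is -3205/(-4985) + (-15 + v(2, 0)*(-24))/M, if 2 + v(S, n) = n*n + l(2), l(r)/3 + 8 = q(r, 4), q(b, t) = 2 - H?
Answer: 350867/913252 ≈ 0.38420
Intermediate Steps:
H = 10 (H = 4 + 6 = 10)
q(b, t) = -8 (q(b, t) = 2 - 1*10 = 2 - 10 = -8)
l(r) = -48 (l(r) = -24 + 3*(-8) = -24 - 24 = -48)
v(S, n) = -50 + n² (v(S, n) = -2 + (n*n - 48) = -2 + (n² - 48) = -2 + (-48 + n²) = -50 + n²)
-3205/(-4985) + (-15 + v(2, 0)*(-24))/M = -3205/(-4985) + (-15 + (-50 + 0²)*(-24))/(-4580) = -3205*(-1/4985) + (-15 + (-50 + 0)*(-24))*(-1/4580) = 641/997 + (-15 - 50*(-24))*(-1/4580) = 641/997 + (-15 + 1200)*(-1/4580) = 641/997 + 1185*(-1/4580) = 641/997 - 237/916 = 350867/913252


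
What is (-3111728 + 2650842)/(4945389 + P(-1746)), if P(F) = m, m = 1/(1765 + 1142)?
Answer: -669897801/7188122912 ≈ -0.093195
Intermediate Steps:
m = 1/2907 ≈ 0.00034400
P(F) = 1/2907
(-3111728 + 2650842)/(4945389 + P(-1746)) = (-3111728 + 2650842)/(4945389 + 1/2907) = -460886/14376245824/2907 = -460886*2907/14376245824 = -669897801/7188122912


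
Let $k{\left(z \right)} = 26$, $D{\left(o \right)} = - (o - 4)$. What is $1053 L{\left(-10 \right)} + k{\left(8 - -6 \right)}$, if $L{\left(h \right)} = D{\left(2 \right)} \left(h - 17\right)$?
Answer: $-56836$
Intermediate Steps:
$D{\left(o \right)} = 4 - o$ ($D{\left(o \right)} = - (-4 + o) = 4 - o$)
$L{\left(h \right)} = -34 + 2 h$ ($L{\left(h \right)} = \left(4 - 2\right) \left(h - 17\right) = \left(4 - 2\right) \left(-17 + h\right) = 2 \left(-17 + h\right) = -34 + 2 h$)
$1053 L{\left(-10 \right)} + k{\left(8 - -6 \right)} = 1053 \left(-34 + 2 \left(-10\right)\right) + 26 = 1053 \left(-34 - 20\right) + 26 = 1053 \left(-54\right) + 26 = -56862 + 26 = -56836$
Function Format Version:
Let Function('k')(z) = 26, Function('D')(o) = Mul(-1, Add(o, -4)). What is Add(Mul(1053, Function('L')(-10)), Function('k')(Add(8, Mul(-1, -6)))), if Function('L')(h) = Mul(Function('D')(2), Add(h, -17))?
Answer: -56836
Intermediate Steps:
Function('D')(o) = Add(4, Mul(-1, o)) (Function('D')(o) = Mul(-1, Add(-4, o)) = Add(4, Mul(-1, o)))
Function('L')(h) = Add(-34, Mul(2, h)) (Function('L')(h) = Mul(Add(4, Mul(-1, 2)), Add(h, -17)) = Mul(Add(4, -2), Add(-17, h)) = Mul(2, Add(-17, h)) = Add(-34, Mul(2, h)))
Add(Mul(1053, Function('L')(-10)), Function('k')(Add(8, Mul(-1, -6)))) = Add(Mul(1053, Add(-34, Mul(2, -10))), 26) = Add(Mul(1053, Add(-34, -20)), 26) = Add(Mul(1053, -54), 26) = Add(-56862, 26) = -56836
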